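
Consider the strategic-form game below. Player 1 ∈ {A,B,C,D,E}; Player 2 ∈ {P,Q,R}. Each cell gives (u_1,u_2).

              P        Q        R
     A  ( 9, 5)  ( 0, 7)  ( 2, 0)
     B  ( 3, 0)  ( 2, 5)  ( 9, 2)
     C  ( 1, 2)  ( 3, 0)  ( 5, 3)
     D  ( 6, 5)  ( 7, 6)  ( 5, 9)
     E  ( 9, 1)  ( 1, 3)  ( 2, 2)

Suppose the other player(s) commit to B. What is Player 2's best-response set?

P2 best: {Q}

u_2(P vs B) = 0
u_2(Q vs B) = 5
u_2(R vs B) = 2
max payoff 5 at {Q}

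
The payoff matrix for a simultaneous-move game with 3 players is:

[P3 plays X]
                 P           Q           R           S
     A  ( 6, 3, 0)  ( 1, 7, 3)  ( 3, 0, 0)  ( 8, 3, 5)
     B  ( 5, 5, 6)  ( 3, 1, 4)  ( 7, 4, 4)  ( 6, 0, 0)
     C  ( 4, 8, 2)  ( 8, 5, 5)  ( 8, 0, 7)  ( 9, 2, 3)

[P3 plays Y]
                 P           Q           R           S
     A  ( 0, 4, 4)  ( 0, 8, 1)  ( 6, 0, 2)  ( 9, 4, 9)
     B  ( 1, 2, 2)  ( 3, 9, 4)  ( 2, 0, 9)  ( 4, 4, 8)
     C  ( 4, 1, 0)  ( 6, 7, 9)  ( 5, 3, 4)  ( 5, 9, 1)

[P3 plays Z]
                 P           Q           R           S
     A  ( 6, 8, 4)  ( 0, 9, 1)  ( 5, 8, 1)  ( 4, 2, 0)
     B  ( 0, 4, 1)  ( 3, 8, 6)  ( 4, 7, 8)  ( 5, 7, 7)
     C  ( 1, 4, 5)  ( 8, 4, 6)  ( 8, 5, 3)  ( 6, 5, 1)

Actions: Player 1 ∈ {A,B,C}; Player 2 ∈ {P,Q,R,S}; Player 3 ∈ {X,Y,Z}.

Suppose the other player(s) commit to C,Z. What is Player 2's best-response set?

u_2(P vs C,Z) = 4
u_2(Q vs C,Z) = 4
u_2(R vs C,Z) = 5
u_2(S vs C,Z) = 5
max payoff 5 at {R,S}

argmax u_2 = {R,S}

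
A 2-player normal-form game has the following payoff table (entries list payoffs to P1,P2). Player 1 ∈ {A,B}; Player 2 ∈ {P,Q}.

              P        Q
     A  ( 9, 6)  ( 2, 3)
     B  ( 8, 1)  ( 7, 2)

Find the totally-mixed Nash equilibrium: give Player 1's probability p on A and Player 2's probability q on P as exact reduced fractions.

P1 indiff ⇒ q·9+(1-q)·2 = q·8+(1-q)·7 ⇒ q(1) = (1-q)(5) ⇒ q = 5/6
P2 indiff ⇒ p·6+(1-p)·1 = p·3+(1-p)·2 ⇒ p(3) = (1-p)(1) ⇒ p = 1/4

P1 mixes 1/4 on A; P2 mixes 5/6 on P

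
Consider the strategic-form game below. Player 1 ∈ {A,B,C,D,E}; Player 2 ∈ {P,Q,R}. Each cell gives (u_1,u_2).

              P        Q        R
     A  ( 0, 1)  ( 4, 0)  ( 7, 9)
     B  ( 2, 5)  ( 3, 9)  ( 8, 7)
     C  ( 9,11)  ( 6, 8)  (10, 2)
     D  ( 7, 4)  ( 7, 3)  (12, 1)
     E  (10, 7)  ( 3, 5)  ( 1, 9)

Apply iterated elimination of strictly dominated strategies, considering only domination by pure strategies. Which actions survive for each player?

IESDS → P1:{C,D,E} P2:{P,R}

P1 drop A (C beats it: P:9>0 Q:6>4 R:10>7)
P1 drop B (C beats it: P:9>2 Q:6>3 R:10>8)
P2 drop Q (P beats it: C:11>8 D:4>3 E:7>5)
P1→{C,D,E} P2→{P,R}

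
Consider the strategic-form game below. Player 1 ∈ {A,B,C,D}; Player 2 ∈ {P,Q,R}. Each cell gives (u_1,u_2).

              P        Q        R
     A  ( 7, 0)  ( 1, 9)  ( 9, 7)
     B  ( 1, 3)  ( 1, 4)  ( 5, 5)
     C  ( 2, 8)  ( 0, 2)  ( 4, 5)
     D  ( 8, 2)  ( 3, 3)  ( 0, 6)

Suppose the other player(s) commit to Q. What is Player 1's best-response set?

u_1(A vs Q) = 1
u_1(B vs Q) = 1
u_1(C vs Q) = 0
u_1(D vs Q) = 3
max payoff 3 at {D}

P1 best: {D}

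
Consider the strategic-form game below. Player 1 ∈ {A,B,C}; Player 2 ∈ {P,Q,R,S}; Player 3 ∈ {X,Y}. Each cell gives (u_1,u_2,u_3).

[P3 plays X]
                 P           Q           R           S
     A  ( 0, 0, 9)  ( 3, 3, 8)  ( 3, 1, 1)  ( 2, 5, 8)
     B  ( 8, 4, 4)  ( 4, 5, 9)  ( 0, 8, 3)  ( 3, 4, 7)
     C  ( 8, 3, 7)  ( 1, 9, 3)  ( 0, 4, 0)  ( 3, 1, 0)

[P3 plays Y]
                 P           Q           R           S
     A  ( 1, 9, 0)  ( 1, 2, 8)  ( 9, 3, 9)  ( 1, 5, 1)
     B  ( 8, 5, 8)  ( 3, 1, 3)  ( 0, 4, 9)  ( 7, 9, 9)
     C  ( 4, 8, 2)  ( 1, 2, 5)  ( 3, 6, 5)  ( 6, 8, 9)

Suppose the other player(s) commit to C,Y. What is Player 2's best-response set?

u_2(P vs C,Y) = 8
u_2(Q vs C,Y) = 2
u_2(R vs C,Y) = 6
u_2(S vs C,Y) = 8
max payoff 8 at {P,S}

BR_2 = {P,S}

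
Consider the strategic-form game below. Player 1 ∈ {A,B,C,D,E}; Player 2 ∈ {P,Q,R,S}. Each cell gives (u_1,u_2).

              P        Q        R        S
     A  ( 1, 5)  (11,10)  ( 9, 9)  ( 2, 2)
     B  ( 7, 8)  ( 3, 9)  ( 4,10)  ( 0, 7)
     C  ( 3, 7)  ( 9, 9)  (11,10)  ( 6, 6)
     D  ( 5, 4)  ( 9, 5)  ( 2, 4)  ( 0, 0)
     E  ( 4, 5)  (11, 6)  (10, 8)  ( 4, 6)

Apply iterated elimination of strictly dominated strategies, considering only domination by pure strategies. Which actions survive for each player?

P2 drop P (Q beats it: A:10>5 B:9>8 C:9>7 D:5>4 E:6>5)
P1 drop B (A beats it: Q:11>3 R:9>4 S:2>0)
P1 drop D (A beats it: Q:11>9 R:9>2 S:2>0)
P2 drop S (R beats it: A:9>2 C:10>6 E:8>6)
P1→{A,C,E} P2→{Q,R}

Remaining: P1:{A,C,E} P2:{Q,R}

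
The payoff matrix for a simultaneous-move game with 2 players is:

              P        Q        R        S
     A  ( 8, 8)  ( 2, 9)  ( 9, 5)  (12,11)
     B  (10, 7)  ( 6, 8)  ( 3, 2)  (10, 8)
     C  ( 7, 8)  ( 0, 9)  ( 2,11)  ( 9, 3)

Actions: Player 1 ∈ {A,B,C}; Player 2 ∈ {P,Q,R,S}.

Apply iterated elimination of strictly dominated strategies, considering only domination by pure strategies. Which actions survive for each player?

P1 drop C (A beats it: P:8>7 Q:2>0 R:9>2 S:12>9)
P2 drop P (Q beats it: A:9>8 B:8>7)
P2 drop R (Q beats it: A:9>5 B:8>2)
P1→{A,B} P2→{Q,S}

IESDS → P1:{A,B} P2:{Q,S}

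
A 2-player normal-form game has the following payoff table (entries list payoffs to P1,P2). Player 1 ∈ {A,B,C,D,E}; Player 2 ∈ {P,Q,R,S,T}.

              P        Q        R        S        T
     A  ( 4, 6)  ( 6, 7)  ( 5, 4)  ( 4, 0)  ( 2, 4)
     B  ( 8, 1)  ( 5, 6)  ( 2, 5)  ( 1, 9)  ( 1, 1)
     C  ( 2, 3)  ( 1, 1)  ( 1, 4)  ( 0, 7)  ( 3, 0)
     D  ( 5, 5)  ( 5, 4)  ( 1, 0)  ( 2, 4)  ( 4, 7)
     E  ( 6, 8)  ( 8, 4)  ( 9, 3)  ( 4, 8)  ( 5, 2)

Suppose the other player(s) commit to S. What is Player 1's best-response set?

BR_1 = {A,E}

u_1(A vs S) = 4
u_1(B vs S) = 1
u_1(C vs S) = 0
u_1(D vs S) = 2
u_1(E vs S) = 4
max payoff 4 at {A,E}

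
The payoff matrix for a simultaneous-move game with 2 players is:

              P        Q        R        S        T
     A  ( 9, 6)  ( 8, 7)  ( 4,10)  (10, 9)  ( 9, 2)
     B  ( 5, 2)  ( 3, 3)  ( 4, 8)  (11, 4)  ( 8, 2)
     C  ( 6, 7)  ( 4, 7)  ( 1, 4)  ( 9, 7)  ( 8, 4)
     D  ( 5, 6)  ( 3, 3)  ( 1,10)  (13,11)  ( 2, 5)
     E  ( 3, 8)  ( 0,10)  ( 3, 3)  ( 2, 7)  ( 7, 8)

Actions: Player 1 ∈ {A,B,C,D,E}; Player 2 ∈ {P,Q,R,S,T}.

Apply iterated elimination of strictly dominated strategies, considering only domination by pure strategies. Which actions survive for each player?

P1 drop C (A beats it: P:9>6 Q:8>4 R:4>1 S:10>9 T:9>8)
P1 drop E (A beats it: P:9>3 Q:8>0 R:4>3 S:10>2 T:9>7)
P2 drop P (R beats it: A:10>6 B:8>2 D:10>6)
P2 drop Q (R beats it: A:10>7 B:8>3 D:10>3)
P2 drop T (R beats it: A:10>2 B:8>2 D:10>5)
P1→{A,B,D} P2→{R,S}

Remaining: P1:{A,B,D} P2:{R,S}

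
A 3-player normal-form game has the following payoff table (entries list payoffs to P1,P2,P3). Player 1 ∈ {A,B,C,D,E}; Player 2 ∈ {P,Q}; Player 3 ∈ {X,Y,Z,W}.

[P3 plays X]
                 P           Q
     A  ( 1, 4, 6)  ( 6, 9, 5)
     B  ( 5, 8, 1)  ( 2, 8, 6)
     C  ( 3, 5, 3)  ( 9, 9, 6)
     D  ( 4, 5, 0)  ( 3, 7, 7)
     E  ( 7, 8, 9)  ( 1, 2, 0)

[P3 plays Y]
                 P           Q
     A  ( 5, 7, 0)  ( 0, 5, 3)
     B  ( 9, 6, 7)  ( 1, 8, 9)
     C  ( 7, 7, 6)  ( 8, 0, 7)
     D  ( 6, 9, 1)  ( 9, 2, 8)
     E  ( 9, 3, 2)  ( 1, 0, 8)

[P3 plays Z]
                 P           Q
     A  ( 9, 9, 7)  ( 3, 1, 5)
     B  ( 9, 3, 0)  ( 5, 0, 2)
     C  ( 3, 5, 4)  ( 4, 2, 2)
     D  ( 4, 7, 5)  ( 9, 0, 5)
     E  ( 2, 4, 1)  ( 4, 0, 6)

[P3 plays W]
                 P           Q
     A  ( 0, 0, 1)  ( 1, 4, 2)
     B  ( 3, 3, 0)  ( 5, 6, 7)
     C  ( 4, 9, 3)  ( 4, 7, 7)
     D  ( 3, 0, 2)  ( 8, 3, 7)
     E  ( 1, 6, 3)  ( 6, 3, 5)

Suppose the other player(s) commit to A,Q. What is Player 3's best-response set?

u_3(X vs A,Q) = 5
u_3(Y vs A,Q) = 3
u_3(Z vs A,Q) = 5
u_3(W vs A,Q) = 2
max payoff 5 at {X,Z}

BR_3 = {X,Z}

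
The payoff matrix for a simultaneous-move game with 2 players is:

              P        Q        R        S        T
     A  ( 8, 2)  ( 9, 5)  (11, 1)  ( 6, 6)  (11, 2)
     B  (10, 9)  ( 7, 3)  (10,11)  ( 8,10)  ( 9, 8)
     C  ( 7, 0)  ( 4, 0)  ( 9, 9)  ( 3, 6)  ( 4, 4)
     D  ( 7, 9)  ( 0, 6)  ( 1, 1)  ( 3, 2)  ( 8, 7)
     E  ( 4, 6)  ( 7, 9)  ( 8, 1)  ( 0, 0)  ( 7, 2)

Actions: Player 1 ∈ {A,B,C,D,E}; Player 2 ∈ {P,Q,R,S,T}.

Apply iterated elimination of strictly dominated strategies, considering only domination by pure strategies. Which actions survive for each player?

P1 drop C (A beats it: P:8>7 Q:9>4 R:11>9 S:6>3 T:11>4)
P1 drop D (A beats it: P:8>7 Q:9>0 R:11>1 S:6>3 T:11>8)
P1 drop E (A beats it: P:8>4 Q:9>7 R:11>8 S:6>0 T:11>7)
P2 drop P (S beats it: A:6>2 B:10>9)
P2 drop Q (S beats it: A:6>5 B:10>3)
P2 drop T (S beats it: A:6>2 B:10>8)
P1→{A,B} P2→{R,S}

IESDS → P1:{A,B} P2:{R,S}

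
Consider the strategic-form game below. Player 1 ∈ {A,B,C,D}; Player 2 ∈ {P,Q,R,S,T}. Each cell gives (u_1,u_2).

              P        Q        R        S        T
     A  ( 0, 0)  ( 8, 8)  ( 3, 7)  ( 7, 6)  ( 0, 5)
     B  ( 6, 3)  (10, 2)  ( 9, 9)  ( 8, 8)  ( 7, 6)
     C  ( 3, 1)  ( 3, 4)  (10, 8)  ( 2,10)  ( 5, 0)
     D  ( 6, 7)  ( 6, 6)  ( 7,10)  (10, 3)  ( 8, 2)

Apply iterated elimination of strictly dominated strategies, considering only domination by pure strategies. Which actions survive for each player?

P1 drop A (B beats it: P:6>0 Q:10>8 R:9>3 S:8>7 T:7>0)
P2 drop P (R beats it: B:9>3 C:8>1 D:10>7)
P2 drop Q (R beats it: B:9>2 C:8>4 D:10>6)
P2 drop T (R beats it: B:9>6 C:8>0 D:10>2)
P1→{B,C,D} P2→{R,S}

Survivors P1:{B,C,D} P2:{R,S}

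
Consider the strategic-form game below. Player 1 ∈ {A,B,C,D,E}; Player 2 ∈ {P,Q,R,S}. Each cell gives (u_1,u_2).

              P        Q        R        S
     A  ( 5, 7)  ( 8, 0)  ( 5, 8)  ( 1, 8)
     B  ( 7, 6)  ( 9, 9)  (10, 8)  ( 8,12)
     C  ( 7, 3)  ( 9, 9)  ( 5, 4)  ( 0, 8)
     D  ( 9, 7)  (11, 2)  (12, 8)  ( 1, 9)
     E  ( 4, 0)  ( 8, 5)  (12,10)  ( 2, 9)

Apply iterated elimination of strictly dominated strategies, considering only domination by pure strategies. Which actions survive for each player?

P1 drop A (B beats it: P:7>5 Q:9>8 R:10>5 S:8>1)
P1 drop C (D beats it: P:9>7 Q:11>9 R:12>5 S:1>0)
P2 drop P (R beats it: B:8>6 D:8>7 E:10>0)
P2 drop Q (S beats it: B:12>9 D:9>2 E:9>5)
P1→{B,D,E} P2→{R,S}

Remaining: P1:{B,D,E} P2:{R,S}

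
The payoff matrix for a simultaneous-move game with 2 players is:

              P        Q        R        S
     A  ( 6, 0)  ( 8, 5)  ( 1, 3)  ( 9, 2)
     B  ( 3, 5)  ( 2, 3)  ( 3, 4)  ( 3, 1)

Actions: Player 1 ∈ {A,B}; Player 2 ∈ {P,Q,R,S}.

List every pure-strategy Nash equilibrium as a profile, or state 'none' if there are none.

(A,P): not NE [P2→Q gives 5>0]
(A,Q): NE
(A,R): not NE [P1→B gives 3>1; P2→Q gives 5>3]
(A,S): not NE [P2→Q gives 5>2]
(B,P): not NE [P1→A gives 6>3]
(B,Q): not NE [P1→A gives 8>2; P2→P gives 5>3]
(B,R): not NE [P2→P gives 5>4]
(B,S): not NE [P1→A gives 9>3; P2→P gives 5>1]

Nash profiles: (A,Q)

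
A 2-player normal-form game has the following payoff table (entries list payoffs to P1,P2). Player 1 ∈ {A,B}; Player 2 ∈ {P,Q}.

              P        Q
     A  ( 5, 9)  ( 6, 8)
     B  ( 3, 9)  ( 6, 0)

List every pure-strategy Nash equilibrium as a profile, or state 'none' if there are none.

NE set: (A,P)

(A,P): NE
(A,Q): not NE [P2→P gives 9>8]
(B,P): not NE [P1→A gives 5>3]
(B,Q): not NE [P2→P gives 9>0]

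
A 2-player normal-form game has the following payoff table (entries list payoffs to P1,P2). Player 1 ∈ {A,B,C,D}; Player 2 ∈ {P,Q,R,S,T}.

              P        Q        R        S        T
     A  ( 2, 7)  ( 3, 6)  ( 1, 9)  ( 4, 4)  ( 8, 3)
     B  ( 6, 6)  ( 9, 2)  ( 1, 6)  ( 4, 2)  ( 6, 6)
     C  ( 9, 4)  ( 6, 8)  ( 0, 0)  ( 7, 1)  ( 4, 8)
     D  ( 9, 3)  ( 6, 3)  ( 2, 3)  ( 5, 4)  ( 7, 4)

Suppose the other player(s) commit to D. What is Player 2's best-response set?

u_2(P vs D) = 3
u_2(Q vs D) = 3
u_2(R vs D) = 3
u_2(S vs D) = 4
u_2(T vs D) = 4
max payoff 4 at {S,T}

argmax u_2 = {S,T}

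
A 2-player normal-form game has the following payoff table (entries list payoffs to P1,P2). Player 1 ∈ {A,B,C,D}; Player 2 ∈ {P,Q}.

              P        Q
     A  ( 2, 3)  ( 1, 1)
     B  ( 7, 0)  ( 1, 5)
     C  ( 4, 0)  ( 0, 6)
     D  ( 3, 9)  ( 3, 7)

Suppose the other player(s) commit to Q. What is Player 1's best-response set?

BR_1 = {D}

u_1(A vs Q) = 1
u_1(B vs Q) = 1
u_1(C vs Q) = 0
u_1(D vs Q) = 3
max payoff 3 at {D}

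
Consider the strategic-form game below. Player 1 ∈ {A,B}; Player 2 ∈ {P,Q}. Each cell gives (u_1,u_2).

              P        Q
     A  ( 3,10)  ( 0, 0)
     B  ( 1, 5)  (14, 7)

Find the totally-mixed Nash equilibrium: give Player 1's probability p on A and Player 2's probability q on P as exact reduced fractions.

P1 mixes 1/6 on A; P2 mixes 7/8 on P

P1 indiff ⇒ q·3+(1-q)·0 = q·1+(1-q)·14 ⇒ q(2) = (1-q)(14) ⇒ q = 7/8
P2 indiff ⇒ p·10+(1-p)·5 = p·0+(1-p)·7 ⇒ p(10) = (1-p)(2) ⇒ p = 1/6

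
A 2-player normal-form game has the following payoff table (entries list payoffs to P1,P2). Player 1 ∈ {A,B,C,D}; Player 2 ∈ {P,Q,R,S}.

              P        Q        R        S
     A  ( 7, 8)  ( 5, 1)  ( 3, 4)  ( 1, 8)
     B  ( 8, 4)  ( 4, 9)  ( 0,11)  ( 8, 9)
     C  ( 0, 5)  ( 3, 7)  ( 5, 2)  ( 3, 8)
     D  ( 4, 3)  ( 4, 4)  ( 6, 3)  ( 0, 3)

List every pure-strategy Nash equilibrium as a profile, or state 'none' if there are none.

PSNE: ∅

(A,P): not NE [P1→B gives 8>7]
(A,Q): not NE [P2→S gives 8>1]
(A,R): not NE [P1→D gives 6>3; P2→S gives 8>4]
(A,S): not NE [P1→B gives 8>1]
(B,P): not NE [P2→R gives 11>4]
(B,Q): not NE [P1→A gives 5>4; P2→R gives 11>9]
(B,R): not NE [P1→D gives 6>0]
(B,S): not NE [P2→R gives 11>9]
(C,P): not NE [P1→B gives 8>0; P2→S gives 8>5]
(C,Q): not NE [P1→A gives 5>3; P2→S gives 8>7]
(C,R): not NE [P1→D gives 6>5; P2→S gives 8>2]
(C,S): not NE [P1→B gives 8>3]
(D,P): not NE [P1→B gives 8>4; P2→Q gives 4>3]
(D,Q): not NE [P1→A gives 5>4]
(D,R): not NE [P2→Q gives 4>3]
(D,S): not NE [P1→B gives 8>0; P2→Q gives 4>3]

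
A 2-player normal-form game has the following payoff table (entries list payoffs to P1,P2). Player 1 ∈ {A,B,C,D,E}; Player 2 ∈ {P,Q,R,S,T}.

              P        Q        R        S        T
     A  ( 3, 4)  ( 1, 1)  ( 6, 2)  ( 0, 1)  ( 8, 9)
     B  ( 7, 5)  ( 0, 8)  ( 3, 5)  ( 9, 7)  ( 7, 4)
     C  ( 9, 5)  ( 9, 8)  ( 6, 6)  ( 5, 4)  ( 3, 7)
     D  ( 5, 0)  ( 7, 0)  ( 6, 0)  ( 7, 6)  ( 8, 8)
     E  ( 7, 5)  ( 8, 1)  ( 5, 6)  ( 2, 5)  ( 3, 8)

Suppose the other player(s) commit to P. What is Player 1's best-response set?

u_1(A vs P) = 3
u_1(B vs P) = 7
u_1(C vs P) = 9
u_1(D vs P) = 5
u_1(E vs P) = 7
max payoff 9 at {C}

BR_1 = {C}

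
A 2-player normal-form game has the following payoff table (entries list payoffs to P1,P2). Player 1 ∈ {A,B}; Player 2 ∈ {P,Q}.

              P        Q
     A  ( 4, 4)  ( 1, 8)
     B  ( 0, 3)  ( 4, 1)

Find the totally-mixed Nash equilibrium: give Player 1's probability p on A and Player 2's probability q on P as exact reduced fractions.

P1 indiff ⇒ q·4+(1-q)·1 = q·0+(1-q)·4 ⇒ q(4) = (1-q)(3) ⇒ q = 3/7
P2 indiff ⇒ p·4+(1-p)·3 = p·8+(1-p)·1 ⇒ p(-4) = (1-p)(-2) ⇒ p = 1/3

p=1/3, q=3/7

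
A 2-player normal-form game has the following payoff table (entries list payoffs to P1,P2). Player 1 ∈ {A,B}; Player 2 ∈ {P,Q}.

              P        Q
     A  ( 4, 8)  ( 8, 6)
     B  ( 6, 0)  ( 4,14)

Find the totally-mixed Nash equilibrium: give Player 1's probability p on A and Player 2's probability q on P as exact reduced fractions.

P1 indiff ⇒ q·4+(1-q)·8 = q·6+(1-q)·4 ⇒ q(-2) = (1-q)(-4) ⇒ q = 2/3
P2 indiff ⇒ p·8+(1-p)·0 = p·6+(1-p)·14 ⇒ p(2) = (1-p)(14) ⇒ p = 7/8

p=7/8, q=2/3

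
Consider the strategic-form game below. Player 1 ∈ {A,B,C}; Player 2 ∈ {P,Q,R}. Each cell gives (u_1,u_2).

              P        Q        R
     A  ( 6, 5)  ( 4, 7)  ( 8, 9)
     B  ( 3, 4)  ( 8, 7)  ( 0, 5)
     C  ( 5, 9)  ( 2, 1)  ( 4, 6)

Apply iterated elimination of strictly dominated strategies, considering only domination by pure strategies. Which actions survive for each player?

Remaining: P1:{A,B} P2:{Q,R}

P1 drop C (A beats it: P:6>5 Q:4>2 R:8>4)
P2 drop P (Q beats it: A:7>5 B:7>4)
P1→{A,B} P2→{Q,R}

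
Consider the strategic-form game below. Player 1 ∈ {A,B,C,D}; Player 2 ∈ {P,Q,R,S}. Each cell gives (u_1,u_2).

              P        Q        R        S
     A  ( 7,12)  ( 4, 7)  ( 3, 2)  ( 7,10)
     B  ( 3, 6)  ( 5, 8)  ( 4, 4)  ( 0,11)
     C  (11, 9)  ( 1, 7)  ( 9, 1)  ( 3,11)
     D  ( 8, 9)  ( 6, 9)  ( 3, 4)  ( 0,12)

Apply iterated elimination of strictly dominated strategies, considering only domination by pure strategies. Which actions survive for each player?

P2 drop Q (S beats it: A:10>7 B:11>8 C:11>7 D:12>9)
P1 drop B (C beats it: P:11>3 R:9>4 S:3>0)
P1 drop D (C beats it: P:11>8 R:9>3 S:3>0)
P2 drop R (P beats it: A:12>2 C:9>1)
P1→{A,C} P2→{P,S}

IESDS → P1:{A,C} P2:{P,S}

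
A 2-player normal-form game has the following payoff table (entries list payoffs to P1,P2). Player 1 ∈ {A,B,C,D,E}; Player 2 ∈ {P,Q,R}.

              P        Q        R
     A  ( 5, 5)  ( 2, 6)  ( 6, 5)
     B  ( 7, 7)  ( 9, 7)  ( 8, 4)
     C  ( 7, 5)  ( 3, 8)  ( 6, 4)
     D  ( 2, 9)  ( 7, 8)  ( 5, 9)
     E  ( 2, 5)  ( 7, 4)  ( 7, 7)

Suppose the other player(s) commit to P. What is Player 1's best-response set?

u_1(A vs P) = 5
u_1(B vs P) = 7
u_1(C vs P) = 7
u_1(D vs P) = 2
u_1(E vs P) = 2
max payoff 7 at {B,C}

P1 best: {B,C}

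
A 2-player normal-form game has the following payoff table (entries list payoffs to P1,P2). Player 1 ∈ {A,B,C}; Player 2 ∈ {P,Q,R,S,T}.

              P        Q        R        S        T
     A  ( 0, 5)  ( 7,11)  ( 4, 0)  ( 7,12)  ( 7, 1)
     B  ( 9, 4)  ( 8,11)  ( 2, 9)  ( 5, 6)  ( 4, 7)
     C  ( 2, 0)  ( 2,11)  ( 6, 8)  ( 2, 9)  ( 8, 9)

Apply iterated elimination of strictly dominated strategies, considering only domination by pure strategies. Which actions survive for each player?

P2 drop P (Q beats it: A:11>5 B:11>4 C:11>0)
P2 drop R (Q beats it: A:11>0 B:11>9 C:11>8)
P2 drop T (Q beats it: A:11>1 B:11>7 C:11>9)
P1 drop C (A beats it: Q:7>2 S:7>2)
P1→{A,B} P2→{Q,S}

Remaining: P1:{A,B} P2:{Q,S}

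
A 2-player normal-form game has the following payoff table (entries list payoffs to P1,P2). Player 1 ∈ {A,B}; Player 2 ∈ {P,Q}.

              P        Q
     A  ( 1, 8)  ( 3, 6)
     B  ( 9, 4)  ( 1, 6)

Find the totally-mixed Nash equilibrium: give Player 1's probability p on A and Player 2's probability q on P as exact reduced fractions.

(p,q) = (1/2, 1/5)

P1 indiff ⇒ q·1+(1-q)·3 = q·9+(1-q)·1 ⇒ q(-8) = (1-q)(-2) ⇒ q = 1/5
P2 indiff ⇒ p·8+(1-p)·4 = p·6+(1-p)·6 ⇒ p(2) = (1-p)(2) ⇒ p = 1/2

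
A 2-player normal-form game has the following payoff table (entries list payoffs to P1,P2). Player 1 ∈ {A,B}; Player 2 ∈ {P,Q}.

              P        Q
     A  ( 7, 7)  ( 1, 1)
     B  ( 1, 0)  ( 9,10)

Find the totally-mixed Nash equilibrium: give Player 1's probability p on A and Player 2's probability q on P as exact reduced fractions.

(p,q) = (5/8, 4/7)

P1 indiff ⇒ q·7+(1-q)·1 = q·1+(1-q)·9 ⇒ q(6) = (1-q)(8) ⇒ q = 4/7
P2 indiff ⇒ p·7+(1-p)·0 = p·1+(1-p)·10 ⇒ p(6) = (1-p)(10) ⇒ p = 5/8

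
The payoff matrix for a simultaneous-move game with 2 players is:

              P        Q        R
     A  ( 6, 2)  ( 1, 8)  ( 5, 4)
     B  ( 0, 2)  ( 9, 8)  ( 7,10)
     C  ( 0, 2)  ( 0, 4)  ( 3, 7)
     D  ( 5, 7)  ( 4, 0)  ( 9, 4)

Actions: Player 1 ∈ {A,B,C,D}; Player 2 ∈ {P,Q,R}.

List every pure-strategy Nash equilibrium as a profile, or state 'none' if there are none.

Equilibria: none

(A,P): not NE [P2→Q gives 8>2]
(A,Q): not NE [P1→B gives 9>1]
(A,R): not NE [P1→D gives 9>5; P2→Q gives 8>4]
(B,P): not NE [P1→A gives 6>0; P2→R gives 10>2]
(B,Q): not NE [P2→R gives 10>8]
(B,R): not NE [P1→D gives 9>7]
(C,P): not NE [P1→A gives 6>0; P2→R gives 7>2]
(C,Q): not NE [P1→B gives 9>0; P2→R gives 7>4]
(C,R): not NE [P1→D gives 9>3]
(D,P): not NE [P1→A gives 6>5]
(D,Q): not NE [P1→B gives 9>4; P2→P gives 7>0]
(D,R): not NE [P2→P gives 7>4]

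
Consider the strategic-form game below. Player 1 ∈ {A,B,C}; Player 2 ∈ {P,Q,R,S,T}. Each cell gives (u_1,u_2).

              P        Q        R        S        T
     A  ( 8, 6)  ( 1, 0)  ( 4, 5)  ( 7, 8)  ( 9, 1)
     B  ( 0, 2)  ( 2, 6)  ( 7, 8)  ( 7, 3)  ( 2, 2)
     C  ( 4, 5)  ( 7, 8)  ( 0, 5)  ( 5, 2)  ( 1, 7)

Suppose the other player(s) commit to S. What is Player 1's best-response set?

BR_1 = {A,B}

u_1(A vs S) = 7
u_1(B vs S) = 7
u_1(C vs S) = 5
max payoff 7 at {A,B}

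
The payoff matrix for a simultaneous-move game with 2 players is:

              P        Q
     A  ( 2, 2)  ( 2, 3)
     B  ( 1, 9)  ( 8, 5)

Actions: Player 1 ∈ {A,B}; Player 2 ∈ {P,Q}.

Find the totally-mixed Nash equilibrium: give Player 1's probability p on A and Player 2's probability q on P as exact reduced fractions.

P1 mixes 4/5 on A; P2 mixes 6/7 on P

P1 indiff ⇒ q·2+(1-q)·2 = q·1+(1-q)·8 ⇒ q(1) = (1-q)(6) ⇒ q = 6/7
P2 indiff ⇒ p·2+(1-p)·9 = p·3+(1-p)·5 ⇒ p(-1) = (1-p)(-4) ⇒ p = 4/5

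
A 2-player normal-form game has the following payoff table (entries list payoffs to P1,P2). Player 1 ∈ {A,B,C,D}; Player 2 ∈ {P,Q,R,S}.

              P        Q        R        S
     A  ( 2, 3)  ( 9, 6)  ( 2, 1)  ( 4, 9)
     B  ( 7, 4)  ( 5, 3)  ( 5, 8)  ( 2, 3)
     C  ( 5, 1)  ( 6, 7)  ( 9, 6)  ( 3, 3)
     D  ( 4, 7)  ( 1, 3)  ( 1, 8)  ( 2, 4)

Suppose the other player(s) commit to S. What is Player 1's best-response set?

u_1(A vs S) = 4
u_1(B vs S) = 2
u_1(C vs S) = 3
u_1(D vs S) = 2
max payoff 4 at {A}

P1 best: {A}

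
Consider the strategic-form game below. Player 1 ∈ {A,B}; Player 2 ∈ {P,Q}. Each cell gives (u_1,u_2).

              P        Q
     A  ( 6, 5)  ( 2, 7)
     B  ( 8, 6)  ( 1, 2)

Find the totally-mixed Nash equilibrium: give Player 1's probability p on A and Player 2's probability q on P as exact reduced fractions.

(p,q) = (2/3, 1/3)

P1 indiff ⇒ q·6+(1-q)·2 = q·8+(1-q)·1 ⇒ q(-2) = (1-q)(-1) ⇒ q = 1/3
P2 indiff ⇒ p·5+(1-p)·6 = p·7+(1-p)·2 ⇒ p(-2) = (1-p)(-4) ⇒ p = 2/3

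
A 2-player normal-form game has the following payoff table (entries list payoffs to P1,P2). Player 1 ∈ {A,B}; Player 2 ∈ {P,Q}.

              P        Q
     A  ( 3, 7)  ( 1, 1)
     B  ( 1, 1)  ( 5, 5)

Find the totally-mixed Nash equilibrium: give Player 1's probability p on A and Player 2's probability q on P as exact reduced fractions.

(p,q) = (2/5, 2/3)

P1 indiff ⇒ q·3+(1-q)·1 = q·1+(1-q)·5 ⇒ q(2) = (1-q)(4) ⇒ q = 2/3
P2 indiff ⇒ p·7+(1-p)·1 = p·1+(1-p)·5 ⇒ p(6) = (1-p)(4) ⇒ p = 2/5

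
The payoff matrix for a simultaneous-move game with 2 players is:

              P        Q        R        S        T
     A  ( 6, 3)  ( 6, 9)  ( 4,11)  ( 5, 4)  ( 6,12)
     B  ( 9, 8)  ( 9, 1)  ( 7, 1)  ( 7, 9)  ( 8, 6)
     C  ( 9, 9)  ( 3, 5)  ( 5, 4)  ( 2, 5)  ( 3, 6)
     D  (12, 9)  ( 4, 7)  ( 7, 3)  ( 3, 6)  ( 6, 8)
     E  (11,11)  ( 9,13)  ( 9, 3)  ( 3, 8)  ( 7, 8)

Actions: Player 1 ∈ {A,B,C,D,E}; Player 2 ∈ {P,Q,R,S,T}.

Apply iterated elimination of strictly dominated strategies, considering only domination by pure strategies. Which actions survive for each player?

Remaining: P1:{B,D,E} P2:{P,Q,S}

P1 drop A (B beats it: P:9>6 Q:9>6 R:7>4 S:7>5 T:8>6)
P1 drop C (D beats it: P:12>9 Q:4>3 R:7>5 S:3>2 T:6>3)
P2 drop R (P beats it: B:8>1 D:9>3 E:11>3)
P2 drop T (P beats it: B:8>6 D:9>8 E:11>8)
P1→{B,D,E} P2→{P,Q,S}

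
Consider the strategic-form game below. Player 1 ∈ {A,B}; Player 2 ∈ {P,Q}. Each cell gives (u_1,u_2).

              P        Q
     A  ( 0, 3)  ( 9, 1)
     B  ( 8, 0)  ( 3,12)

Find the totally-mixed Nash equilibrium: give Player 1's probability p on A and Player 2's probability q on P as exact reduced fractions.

P1 mixes 6/7 on A; P2 mixes 3/7 on P

P1 indiff ⇒ q·0+(1-q)·9 = q·8+(1-q)·3 ⇒ q(-8) = (1-q)(-6) ⇒ q = 3/7
P2 indiff ⇒ p·3+(1-p)·0 = p·1+(1-p)·12 ⇒ p(2) = (1-p)(12) ⇒ p = 6/7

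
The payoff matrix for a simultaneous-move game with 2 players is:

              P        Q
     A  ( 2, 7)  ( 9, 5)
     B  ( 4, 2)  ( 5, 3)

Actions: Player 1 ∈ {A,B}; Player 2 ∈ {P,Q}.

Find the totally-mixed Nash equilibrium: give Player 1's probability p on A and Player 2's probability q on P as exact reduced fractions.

P1 indiff ⇒ q·2+(1-q)·9 = q·4+(1-q)·5 ⇒ q(-2) = (1-q)(-4) ⇒ q = 2/3
P2 indiff ⇒ p·7+(1-p)·2 = p·5+(1-p)·3 ⇒ p(2) = (1-p)(1) ⇒ p = 1/3

p=1/3, q=2/3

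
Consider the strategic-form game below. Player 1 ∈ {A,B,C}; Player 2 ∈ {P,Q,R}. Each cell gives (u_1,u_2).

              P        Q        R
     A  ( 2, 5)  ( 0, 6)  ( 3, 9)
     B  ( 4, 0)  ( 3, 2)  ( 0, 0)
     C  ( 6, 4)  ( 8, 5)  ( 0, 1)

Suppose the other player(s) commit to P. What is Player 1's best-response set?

u_1(A vs P) = 2
u_1(B vs P) = 4
u_1(C vs P) = 6
max payoff 6 at {C}

P1 best: {C}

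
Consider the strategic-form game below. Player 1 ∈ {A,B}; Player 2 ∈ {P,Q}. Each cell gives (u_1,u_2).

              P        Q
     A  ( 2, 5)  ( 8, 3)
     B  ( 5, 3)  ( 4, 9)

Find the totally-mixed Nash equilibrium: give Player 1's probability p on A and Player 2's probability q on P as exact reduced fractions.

P1 indiff ⇒ q·2+(1-q)·8 = q·5+(1-q)·4 ⇒ q(-3) = (1-q)(-4) ⇒ q = 4/7
P2 indiff ⇒ p·5+(1-p)·3 = p·3+(1-p)·9 ⇒ p(2) = (1-p)(6) ⇒ p = 3/4

P1 mixes 3/4 on A; P2 mixes 4/7 on P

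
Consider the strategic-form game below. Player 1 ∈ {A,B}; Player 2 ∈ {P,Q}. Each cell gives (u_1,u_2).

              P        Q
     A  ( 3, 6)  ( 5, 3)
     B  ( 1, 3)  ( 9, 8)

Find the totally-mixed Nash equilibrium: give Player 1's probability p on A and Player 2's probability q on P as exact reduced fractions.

P1 indiff ⇒ q·3+(1-q)·5 = q·1+(1-q)·9 ⇒ q(2) = (1-q)(4) ⇒ q = 2/3
P2 indiff ⇒ p·6+(1-p)·3 = p·3+(1-p)·8 ⇒ p(3) = (1-p)(5) ⇒ p = 5/8

(p,q) = (5/8, 2/3)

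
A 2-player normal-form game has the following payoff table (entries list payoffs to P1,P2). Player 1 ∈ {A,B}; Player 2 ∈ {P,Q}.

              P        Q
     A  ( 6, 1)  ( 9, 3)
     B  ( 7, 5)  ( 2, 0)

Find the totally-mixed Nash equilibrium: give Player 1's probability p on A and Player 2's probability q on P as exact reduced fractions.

P1 indiff ⇒ q·6+(1-q)·9 = q·7+(1-q)·2 ⇒ q(-1) = (1-q)(-7) ⇒ q = 7/8
P2 indiff ⇒ p·1+(1-p)·5 = p·3+(1-p)·0 ⇒ p(-2) = (1-p)(-5) ⇒ p = 5/7

(p,q) = (5/7, 7/8)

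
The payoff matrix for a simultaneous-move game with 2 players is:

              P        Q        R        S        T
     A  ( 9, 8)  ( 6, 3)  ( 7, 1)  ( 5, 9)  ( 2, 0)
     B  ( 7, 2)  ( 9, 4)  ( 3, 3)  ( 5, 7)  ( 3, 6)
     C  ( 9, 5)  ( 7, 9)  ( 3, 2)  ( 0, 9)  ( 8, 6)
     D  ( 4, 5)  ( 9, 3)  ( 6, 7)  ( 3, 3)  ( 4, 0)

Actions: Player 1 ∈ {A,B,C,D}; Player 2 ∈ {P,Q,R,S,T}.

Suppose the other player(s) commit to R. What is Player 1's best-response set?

BR_1 = {A}

u_1(A vs R) = 7
u_1(B vs R) = 3
u_1(C vs R) = 3
u_1(D vs R) = 6
max payoff 7 at {A}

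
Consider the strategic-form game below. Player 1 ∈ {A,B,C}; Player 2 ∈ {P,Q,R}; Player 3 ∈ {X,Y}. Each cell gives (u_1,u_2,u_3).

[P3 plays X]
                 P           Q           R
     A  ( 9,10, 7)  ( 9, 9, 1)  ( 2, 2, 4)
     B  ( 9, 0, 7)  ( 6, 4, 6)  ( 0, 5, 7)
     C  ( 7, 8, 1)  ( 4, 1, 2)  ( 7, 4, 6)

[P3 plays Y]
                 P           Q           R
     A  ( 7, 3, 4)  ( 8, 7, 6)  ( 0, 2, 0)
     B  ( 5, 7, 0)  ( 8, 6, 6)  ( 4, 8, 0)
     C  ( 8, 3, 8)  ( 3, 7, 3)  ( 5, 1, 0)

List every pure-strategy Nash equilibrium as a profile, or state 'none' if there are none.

(A,P,X): NE
(A,P,Y): not NE [P1→C gives 8>7; P2→Q gives 7>3; P3→X gives 7>4]
(A,Q,X): not NE [P2→P gives 10>9; P3→Y gives 6>1]
(A,Q,Y): NE
(A,R,X): not NE [P1→C gives 7>2; P2→P gives 10>2]
(A,R,Y): not NE [P1→C gives 5>0; P2→Q gives 7>2; P3→X gives 4>0]
(B,P,X): not NE [P2→R gives 5>0]
(B,P,Y): not NE [P1→C gives 8>5; P2→R gives 8>7; P3→X gives 7>0]
(B,Q,X): not NE [P1→A gives 9>6; P2→R gives 5>4]
(B,Q,Y): not NE [P2→R gives 8>6]
(B,R,X): not NE [P1→C gives 7>0]
(B,R,Y): not NE [P1→C gives 5>4; P3→X gives 7>0]
(C,P,X): not NE [P1→B gives 9>7; P3→Y gives 8>1]
(C,P,Y): not NE [P2→Q gives 7>3]
(C,Q,X): not NE [P1→A gives 9>4; P2→P gives 8>1; P3→Y gives 3>2]
(C,Q,Y): not NE [P1→B gives 8>3]
(C,R,X): not NE [P2→P gives 8>4]
(C,R,Y): not NE [P2→Q gives 7>1; P3→X gives 6>0]

NE set: (A,P,X), (A,Q,Y)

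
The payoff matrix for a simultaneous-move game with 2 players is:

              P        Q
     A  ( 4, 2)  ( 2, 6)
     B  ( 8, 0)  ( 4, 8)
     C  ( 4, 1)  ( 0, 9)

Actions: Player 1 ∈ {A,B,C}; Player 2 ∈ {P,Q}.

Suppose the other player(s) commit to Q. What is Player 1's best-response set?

u_1(A vs Q) = 2
u_1(B vs Q) = 4
u_1(C vs Q) = 0
max payoff 4 at {B}

argmax u_1 = {B}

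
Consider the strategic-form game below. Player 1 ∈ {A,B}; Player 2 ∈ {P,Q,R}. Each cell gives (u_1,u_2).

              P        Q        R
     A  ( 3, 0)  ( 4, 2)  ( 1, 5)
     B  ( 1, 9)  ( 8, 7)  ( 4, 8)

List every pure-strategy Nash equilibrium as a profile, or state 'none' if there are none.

(A,P): not NE [P2→R gives 5>0]
(A,Q): not NE [P1→B gives 8>4; P2→R gives 5>2]
(A,R): not NE [P1→B gives 4>1]
(B,P): not NE [P1→A gives 3>1]
(B,Q): not NE [P2→P gives 9>7]
(B,R): not NE [P2→P gives 9>8]

No pure NE.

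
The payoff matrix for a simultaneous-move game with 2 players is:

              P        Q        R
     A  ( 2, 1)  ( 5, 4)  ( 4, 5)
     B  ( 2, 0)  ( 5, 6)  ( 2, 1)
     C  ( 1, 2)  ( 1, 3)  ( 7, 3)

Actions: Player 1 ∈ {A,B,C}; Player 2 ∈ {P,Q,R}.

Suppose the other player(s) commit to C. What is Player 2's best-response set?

argmax u_2 = {Q,R}

u_2(P vs C) = 2
u_2(Q vs C) = 3
u_2(R vs C) = 3
max payoff 3 at {Q,R}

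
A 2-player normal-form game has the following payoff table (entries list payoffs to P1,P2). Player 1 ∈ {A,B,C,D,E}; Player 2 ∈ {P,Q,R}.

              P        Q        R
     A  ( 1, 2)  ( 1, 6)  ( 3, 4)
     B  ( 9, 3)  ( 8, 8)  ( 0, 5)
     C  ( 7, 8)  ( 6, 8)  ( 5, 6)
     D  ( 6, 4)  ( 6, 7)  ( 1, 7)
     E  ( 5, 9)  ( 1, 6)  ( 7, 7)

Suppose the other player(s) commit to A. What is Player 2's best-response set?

argmax u_2 = {Q}

u_2(P vs A) = 2
u_2(Q vs A) = 6
u_2(R vs A) = 4
max payoff 6 at {Q}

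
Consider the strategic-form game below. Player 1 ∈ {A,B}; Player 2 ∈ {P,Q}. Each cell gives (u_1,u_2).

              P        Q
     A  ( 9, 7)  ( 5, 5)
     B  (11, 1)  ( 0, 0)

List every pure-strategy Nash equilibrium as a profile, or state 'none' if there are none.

NE set: (B,P)

(A,P): not NE [P1→B gives 11>9]
(A,Q): not NE [P2→P gives 7>5]
(B,P): NE
(B,Q): not NE [P1→A gives 5>0; P2→P gives 1>0]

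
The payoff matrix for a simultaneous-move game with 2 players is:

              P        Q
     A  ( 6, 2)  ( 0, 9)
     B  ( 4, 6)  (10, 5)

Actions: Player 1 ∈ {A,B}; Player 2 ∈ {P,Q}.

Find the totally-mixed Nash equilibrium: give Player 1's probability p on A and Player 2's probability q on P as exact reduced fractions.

P1 mixes 1/8 on A; P2 mixes 5/6 on P

P1 indiff ⇒ q·6+(1-q)·0 = q·4+(1-q)·10 ⇒ q(2) = (1-q)(10) ⇒ q = 5/6
P2 indiff ⇒ p·2+(1-p)·6 = p·9+(1-p)·5 ⇒ p(-7) = (1-p)(-1) ⇒ p = 1/8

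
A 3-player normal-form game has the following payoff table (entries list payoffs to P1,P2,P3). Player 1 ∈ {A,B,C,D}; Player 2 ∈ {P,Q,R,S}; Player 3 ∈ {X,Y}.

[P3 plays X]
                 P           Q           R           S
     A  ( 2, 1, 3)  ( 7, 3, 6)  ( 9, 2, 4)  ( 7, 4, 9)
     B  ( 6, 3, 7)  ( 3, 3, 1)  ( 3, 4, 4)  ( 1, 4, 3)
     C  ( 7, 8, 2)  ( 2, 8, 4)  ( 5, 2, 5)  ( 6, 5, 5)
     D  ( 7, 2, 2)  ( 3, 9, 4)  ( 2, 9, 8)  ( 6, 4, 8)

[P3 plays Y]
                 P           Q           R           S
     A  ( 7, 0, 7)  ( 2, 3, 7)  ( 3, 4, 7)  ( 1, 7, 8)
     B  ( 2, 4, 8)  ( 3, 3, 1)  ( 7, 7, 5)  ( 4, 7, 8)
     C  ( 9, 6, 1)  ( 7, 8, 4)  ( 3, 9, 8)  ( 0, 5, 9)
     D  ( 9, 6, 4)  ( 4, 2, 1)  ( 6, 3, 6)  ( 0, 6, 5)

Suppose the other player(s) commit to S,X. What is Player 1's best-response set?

u_1(A vs S,X) = 7
u_1(B vs S,X) = 1
u_1(C vs S,X) = 6
u_1(D vs S,X) = 6
max payoff 7 at {A}

argmax u_1 = {A}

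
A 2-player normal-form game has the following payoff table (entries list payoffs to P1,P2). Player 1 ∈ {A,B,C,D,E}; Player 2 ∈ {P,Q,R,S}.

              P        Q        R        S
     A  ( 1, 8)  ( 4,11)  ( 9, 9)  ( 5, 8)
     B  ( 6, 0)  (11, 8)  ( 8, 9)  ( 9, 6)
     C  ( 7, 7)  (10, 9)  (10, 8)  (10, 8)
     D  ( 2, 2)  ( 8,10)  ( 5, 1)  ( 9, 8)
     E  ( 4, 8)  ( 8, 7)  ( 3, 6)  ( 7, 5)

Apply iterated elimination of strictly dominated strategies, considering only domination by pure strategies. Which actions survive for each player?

P1 drop A (C beats it: P:7>1 Q:10>4 R:10>9 S:10>5)
P1 drop D (C beats it: P:7>2 Q:10>8 R:10>5 S:10>9)
P1 drop E (B beats it: P:6>4 Q:11>8 R:8>3 S:9>7)
P2 drop P (Q beats it: B:8>0 C:9>7)
P2 drop S (Q beats it: B:8>6 C:9>8)
P1→{B,C} P2→{Q,R}

Remaining: P1:{B,C} P2:{Q,R}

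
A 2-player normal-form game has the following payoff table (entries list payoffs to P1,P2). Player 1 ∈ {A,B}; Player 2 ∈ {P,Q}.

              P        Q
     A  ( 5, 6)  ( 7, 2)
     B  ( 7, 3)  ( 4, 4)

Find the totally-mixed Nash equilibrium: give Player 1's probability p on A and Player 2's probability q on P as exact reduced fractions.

p=1/5, q=3/5

P1 indiff ⇒ q·5+(1-q)·7 = q·7+(1-q)·4 ⇒ q(-2) = (1-q)(-3) ⇒ q = 3/5
P2 indiff ⇒ p·6+(1-p)·3 = p·2+(1-p)·4 ⇒ p(4) = (1-p)(1) ⇒ p = 1/5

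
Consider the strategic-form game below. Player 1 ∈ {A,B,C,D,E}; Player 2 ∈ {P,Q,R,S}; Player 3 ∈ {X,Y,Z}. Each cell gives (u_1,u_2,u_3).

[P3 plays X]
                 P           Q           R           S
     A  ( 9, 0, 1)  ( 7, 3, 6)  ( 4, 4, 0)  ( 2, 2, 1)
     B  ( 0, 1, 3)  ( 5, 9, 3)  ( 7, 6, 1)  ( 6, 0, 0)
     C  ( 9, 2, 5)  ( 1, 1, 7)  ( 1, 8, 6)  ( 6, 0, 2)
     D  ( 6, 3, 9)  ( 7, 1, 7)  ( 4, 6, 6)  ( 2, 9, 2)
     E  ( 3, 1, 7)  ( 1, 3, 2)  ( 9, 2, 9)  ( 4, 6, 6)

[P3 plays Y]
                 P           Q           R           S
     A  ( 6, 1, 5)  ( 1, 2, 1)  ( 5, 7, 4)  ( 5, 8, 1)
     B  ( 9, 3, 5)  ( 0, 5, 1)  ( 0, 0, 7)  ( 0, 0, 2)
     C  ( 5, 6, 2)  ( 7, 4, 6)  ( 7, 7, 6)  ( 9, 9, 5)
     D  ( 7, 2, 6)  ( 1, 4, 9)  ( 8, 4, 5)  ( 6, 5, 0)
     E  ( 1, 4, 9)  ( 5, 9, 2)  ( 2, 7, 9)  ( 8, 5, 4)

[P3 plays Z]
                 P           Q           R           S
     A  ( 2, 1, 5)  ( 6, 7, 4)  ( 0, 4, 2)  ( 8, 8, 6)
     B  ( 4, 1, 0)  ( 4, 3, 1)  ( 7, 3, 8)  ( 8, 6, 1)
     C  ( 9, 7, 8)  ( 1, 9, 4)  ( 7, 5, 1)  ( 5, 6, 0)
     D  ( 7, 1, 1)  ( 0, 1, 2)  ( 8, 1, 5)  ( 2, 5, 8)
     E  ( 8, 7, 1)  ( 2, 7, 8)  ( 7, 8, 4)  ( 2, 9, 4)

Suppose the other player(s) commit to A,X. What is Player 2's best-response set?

u_2(P vs A,X) = 0
u_2(Q vs A,X) = 3
u_2(R vs A,X) = 4
u_2(S vs A,X) = 2
max payoff 4 at {R}

argmax u_2 = {R}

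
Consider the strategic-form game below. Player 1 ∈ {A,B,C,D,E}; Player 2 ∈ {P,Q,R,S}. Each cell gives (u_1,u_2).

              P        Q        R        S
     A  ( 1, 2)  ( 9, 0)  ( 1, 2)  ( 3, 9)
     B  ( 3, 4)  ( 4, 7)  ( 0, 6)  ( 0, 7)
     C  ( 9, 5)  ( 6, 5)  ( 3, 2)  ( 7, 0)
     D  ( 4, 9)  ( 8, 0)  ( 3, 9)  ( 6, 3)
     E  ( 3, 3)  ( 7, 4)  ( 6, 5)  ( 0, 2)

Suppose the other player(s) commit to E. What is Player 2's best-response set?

u_2(P vs E) = 3
u_2(Q vs E) = 4
u_2(R vs E) = 5
u_2(S vs E) = 2
max payoff 5 at {R}

BR_2 = {R}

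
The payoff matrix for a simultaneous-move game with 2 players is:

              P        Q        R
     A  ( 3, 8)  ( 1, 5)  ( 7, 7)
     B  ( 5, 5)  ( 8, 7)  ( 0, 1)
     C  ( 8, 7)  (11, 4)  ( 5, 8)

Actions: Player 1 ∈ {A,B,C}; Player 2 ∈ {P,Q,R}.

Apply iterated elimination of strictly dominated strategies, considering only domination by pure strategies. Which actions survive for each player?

Survivors P1:{A,C} P2:{P,R}

P1 drop B (C beats it: P:8>5 Q:11>8 R:5>0)
P2 drop Q (P beats it: A:8>5 C:7>4)
P1→{A,C} P2→{P,R}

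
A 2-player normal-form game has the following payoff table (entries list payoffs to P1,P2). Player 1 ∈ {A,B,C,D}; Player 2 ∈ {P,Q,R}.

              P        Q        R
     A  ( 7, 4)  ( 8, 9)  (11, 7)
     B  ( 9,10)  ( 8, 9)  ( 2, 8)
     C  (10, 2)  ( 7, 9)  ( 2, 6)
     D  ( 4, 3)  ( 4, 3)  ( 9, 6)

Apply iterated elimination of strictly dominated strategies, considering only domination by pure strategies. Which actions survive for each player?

IESDS → P1:{A,B,C} P2:{P,Q}

P1 drop D (A beats it: P:7>4 Q:8>4 R:11>9)
P2 drop R (Q beats it: A:9>7 B:9>8 C:9>6)
P1→{A,B,C} P2→{P,Q}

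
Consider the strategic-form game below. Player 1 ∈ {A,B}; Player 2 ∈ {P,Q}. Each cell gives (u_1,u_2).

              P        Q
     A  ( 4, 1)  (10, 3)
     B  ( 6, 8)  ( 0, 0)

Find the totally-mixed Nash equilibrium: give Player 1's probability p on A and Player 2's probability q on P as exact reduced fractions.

P1 indiff ⇒ q·4+(1-q)·10 = q·6+(1-q)·0 ⇒ q(-2) = (1-q)(-10) ⇒ q = 5/6
P2 indiff ⇒ p·1+(1-p)·8 = p·3+(1-p)·0 ⇒ p(-2) = (1-p)(-8) ⇒ p = 4/5

P1 mixes 4/5 on A; P2 mixes 5/6 on P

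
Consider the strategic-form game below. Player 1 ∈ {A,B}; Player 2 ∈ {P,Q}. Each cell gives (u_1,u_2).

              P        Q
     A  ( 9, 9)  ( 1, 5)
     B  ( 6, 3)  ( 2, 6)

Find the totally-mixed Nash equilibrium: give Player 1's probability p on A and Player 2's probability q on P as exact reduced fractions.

P1 indiff ⇒ q·9+(1-q)·1 = q·6+(1-q)·2 ⇒ q(3) = (1-q)(1) ⇒ q = 1/4
P2 indiff ⇒ p·9+(1-p)·3 = p·5+(1-p)·6 ⇒ p(4) = (1-p)(3) ⇒ p = 3/7

p=3/7, q=1/4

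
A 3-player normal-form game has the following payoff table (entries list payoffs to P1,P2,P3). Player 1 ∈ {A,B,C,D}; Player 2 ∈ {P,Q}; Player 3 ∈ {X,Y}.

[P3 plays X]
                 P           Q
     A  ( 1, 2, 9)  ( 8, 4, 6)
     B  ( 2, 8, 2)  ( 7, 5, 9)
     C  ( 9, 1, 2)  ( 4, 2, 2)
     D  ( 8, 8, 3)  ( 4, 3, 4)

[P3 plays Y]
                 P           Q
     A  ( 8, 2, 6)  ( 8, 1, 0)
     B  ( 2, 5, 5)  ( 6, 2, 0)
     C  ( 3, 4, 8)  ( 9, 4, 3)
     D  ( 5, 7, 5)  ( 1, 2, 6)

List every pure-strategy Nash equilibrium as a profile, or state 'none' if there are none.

NE set: (A,Q,X), (C,Q,Y)

(A,P,X): not NE [P1→C gives 9>1; P2→Q gives 4>2]
(A,P,Y): not NE [P3→X gives 9>6]
(A,Q,X): NE
(A,Q,Y): not NE [P1→C gives 9>8; P2→P gives 2>1; P3→X gives 6>0]
(B,P,X): not NE [P1→C gives 9>2; P3→Y gives 5>2]
(B,P,Y): not NE [P1→A gives 8>2]
(B,Q,X): not NE [P1→A gives 8>7; P2→P gives 8>5]
(B,Q,Y): not NE [P1→C gives 9>6; P2→P gives 5>2; P3→X gives 9>0]
(C,P,X): not NE [P2→Q gives 2>1; P3→Y gives 8>2]
(C,P,Y): not NE [P1→A gives 8>3]
(C,Q,X): not NE [P1→A gives 8>4; P3→Y gives 3>2]
(C,Q,Y): NE
(D,P,X): not NE [P1→C gives 9>8; P3→Y gives 5>3]
(D,P,Y): not NE [P1→A gives 8>5]
(D,Q,X): not NE [P1→A gives 8>4; P2→P gives 8>3; P3→Y gives 6>4]
(D,Q,Y): not NE [P1→C gives 9>1; P2→P gives 7>2]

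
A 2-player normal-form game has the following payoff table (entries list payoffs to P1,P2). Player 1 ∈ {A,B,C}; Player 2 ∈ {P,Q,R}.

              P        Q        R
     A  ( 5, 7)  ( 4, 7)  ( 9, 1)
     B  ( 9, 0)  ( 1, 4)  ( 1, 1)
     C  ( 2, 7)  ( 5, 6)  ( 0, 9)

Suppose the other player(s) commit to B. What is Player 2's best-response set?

BR_2 = {Q}

u_2(P vs B) = 0
u_2(Q vs B) = 4
u_2(R vs B) = 1
max payoff 4 at {Q}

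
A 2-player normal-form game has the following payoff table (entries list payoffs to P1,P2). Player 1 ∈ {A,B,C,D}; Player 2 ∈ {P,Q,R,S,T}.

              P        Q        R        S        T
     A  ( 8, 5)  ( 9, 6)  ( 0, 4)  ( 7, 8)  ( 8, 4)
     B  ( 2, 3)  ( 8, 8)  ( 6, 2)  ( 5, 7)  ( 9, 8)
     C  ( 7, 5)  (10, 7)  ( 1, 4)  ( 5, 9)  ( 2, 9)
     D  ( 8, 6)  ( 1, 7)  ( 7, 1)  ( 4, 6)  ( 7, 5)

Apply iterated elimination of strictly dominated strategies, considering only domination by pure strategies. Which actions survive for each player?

Remaining: P1:{A,B,C} P2:{Q,S,T}

P2 drop P (Q beats it: A:6>5 B:8>3 C:7>5 D:7>6)
P2 drop R (Q beats it: A:6>4 B:8>2 C:7>4 D:7>1)
P1 drop D (A beats it: Q:9>1 S:7>4 T:8>7)
P1→{A,B,C} P2→{Q,S,T}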